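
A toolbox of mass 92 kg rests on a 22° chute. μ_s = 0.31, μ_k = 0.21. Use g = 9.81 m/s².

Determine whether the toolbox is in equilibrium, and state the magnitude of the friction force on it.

f ≈ 176 N

N = m g cos θ = 837 N.
Down-slope weight component: m g sin θ = 338 N.
μ_s N = 259 N.
338 > 259 N, so it slides; kinetic friction f = μ_k N = 0.21×837 = 176 N.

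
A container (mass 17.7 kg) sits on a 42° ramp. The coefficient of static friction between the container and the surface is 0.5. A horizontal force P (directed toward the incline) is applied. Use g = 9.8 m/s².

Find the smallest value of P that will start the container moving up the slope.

P ≈ 442 N

At impending motion up the slope, friction acts down-slope at its limit: f = μ_s N.
Perpendicular to the incline: N = m g cos θ + P sin θ.
Along the incline: P cos θ = m g sin θ + μ_s N = m g sin θ + μ_s (m g cos θ + P sin θ).
Solving, P (cos θ − μ_s sin θ) = m g (sin θ + μ_s cos θ), so P = 17.7×9.8×(sin 42° + 0.5 cos 42°)/(cos 42° − 0.5 sin 42°) = 173×1.041/0.4086 = 442 N.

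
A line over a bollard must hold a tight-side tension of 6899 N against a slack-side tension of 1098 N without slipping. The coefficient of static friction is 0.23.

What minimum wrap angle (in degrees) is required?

β_min ≈ 458°

T₂/T₁ = e^{μβ} → β = ln(T₂/T₁)/μ.
β = ln(6899/1098)/0.23 = 1.838/0.23 = 7.991 rad.
In degrees: β = 7.991 × 180/π = 458°.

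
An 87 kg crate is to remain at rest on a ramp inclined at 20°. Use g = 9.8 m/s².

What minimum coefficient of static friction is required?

At the slip threshold m g sin θ = μ_s m g cos θ, so μ_s,min = tan θ.
μ_s,min = tan 20° = 0.364.

μ_s,min ≈ 0.364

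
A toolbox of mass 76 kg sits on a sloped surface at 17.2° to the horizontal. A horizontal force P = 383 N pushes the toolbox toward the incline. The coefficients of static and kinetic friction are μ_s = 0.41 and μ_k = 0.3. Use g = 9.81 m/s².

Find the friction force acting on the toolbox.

The horizontal push has a component P sin θ into the surface, so N = m g cos θ + P sin θ = 712.2 + 113.3 = 825.5 N.
Parallel to the incline: P cos θ − m g sin θ = 365.9 − 220.5 = 145.4 N; the friction needed to balance this is 145.4 N acting down the slope.
Maximum static friction: μ_s N = 0.41 × 825.5 = 338.4 N.
Since 145.4 N is within the 338.4 N limit, the toolbox stays put and friction is exactly 145 N.

f ≈ 145 N (down the incline)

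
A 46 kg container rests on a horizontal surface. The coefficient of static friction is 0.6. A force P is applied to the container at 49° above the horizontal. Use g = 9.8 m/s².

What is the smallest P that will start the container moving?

N = m g − P sin α (the pull lifts the container).
At impending slip, P cos α = μ_s N = μ_s (m g − P sin α).
Solving: P (cos α + μ_s sin α) = μ_s m g → P = 0.6×451/(cos 49° + 0.6 sin 49°) = 270/1.109 = 244 N.

P ≈ 244 N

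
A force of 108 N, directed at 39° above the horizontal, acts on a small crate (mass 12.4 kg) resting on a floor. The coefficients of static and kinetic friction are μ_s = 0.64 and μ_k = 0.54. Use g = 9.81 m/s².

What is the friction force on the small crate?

f ≈ 29 N

The vertical component of P reduces the normal force: N = m g − P sin α = 121.6 − 67.97 = 53.68 N.
The horizontal driving force is P cos α = 83.93 N, so equilibrium needs friction f = 83.93 N.
The static-friction limit is μ_s N = 34.35 N.
83.93 > 34.35 N → the small crate slides; f = μ_k N = 0.54×53.68 = 29 N.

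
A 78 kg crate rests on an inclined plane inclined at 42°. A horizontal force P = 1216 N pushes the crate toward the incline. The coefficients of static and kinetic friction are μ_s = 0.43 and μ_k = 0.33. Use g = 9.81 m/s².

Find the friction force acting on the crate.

Normal direction: N = m g cos θ + P sin θ = 1382 N.
Parallel to the incline: P cos θ − m g sin θ = 903.7 − 512 = 391.7 N; the friction needed to balance this is 391.7 N acting down the slope.
The limit of static friction is μ_s N = 594.4 N.
Since 391.7 N is within the 594.4 N limit, the crate stays put and friction is exactly 392 N.

f ≈ 392 N (down the incline)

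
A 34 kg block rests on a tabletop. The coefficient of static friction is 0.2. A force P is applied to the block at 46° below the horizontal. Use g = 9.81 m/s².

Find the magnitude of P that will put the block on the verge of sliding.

N = m g + P sin α (the push presses the block into the tabletop).
At impending slip, P cos α = μ_s N = μ_s (m g + P sin α).
Solving: P (cos α − μ_s sin α) = μ_s m g → P = 0.2×334/(cos 46° − 0.2 sin 46°) = 66.7/0.5508 = 121 N.

P ≈ 121 N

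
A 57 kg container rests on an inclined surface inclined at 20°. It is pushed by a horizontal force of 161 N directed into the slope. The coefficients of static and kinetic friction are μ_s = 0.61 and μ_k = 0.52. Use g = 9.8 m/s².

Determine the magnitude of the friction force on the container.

Resolve perpendicular to the incline: N = m g cos θ + P sin θ = 57×9.8×cos 20° + 161×sin 20° = 580 N.
Parallel to the incline: P cos θ − m g sin θ = 151.3 − 191.1 = -39.76 N; the friction needed to balance this is 39.76 N acting up the slope.
The limit of static friction is μ_s N = 353.8 N.
|f_req| = 39.76 ≤ 353.8 N → the container is in equilibrium; friction equals the required value.

f ≈ 39.8 N (up the incline)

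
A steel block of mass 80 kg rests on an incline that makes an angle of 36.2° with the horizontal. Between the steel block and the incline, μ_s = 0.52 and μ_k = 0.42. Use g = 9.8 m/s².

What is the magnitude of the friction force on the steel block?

Normal force: N = m g cos θ = 80 × 9.8 × cos 36.2° = 632.7 N.
For equilibrium along the incline, friction must balance the weight component: f = m g sin θ = 463 N up the slope.
The static-friction ceiling is μ_s N = 0.52 × 632.7 = 329 N.
Since |463| > 329 N, static friction cannot hold it; the steel block slides down the incline and kinetic friction applies: f = μ_k N = 0.42 × 632.7 = 266 N.

f ≈ 266 N (up the incline)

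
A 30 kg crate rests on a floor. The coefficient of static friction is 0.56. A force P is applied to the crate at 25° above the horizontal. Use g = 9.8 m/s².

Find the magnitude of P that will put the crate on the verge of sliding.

P ≈ 144 N

N = m g − P sin α (the pull lifts the crate).
At impending slip, P cos α = μ_s N = μ_s (m g − P sin α).
Solving: P (cos α + μ_s sin α) = μ_s m g → P = 0.56×294/(cos 25° + 0.56 sin 25°) = 165/1.143 = 144 N.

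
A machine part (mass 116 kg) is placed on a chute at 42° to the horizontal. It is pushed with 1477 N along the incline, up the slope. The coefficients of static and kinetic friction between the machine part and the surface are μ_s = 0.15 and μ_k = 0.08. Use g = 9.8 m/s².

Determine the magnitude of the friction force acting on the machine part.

f ≈ 67.6 N (down the incline)

Perpendicular to the surface, N = m g cos θ = 116·9.8·cos 42° = 844.8 N.
The friction needed for equilibrium is m g sin θ − P = 760.7 − 1477 = -716.3 N, measured positive up-slope.
Static friction can supply at most μ_s N = 126.7 N.
Since |-716.3| > 126.7 N, static friction cannot hold it; the machine part slides up the incline and kinetic friction applies: f = μ_k N = 0.08 × 844.8 = 67.6 N.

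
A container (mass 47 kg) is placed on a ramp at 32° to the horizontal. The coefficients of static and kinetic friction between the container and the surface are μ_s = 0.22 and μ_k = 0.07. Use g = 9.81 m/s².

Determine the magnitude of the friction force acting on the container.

Perpendicular to the surface, N = m g cos θ = 47·9.81·cos 32° = 391 N.
Along the slope the weight component is m g sin θ = 244.3 N; friction must supply exactly this, acting up-slope.
Static friction can supply at most μ_s N = 86.02 N.
Since |244.3| > 86.02 N, static friction cannot hold it; the container slides down the incline and kinetic friction applies: f = μ_k N = 0.07 × 391 = 27.4 N.

f ≈ 27.4 N (up the incline)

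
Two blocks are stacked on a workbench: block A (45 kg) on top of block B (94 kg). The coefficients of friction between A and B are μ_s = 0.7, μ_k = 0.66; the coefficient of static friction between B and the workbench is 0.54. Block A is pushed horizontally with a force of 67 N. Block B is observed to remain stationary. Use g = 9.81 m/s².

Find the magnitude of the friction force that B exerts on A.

Normal force at the A–B interface: N₁ = m_A g = 441.5 N.
Maximum static friction on A from B: μ_s N₁ = 0.7×441.5 = 309 N.
Since P = 67 N ≤ 309 N, A does not slip on B; friction on A equals P = 67 N.
B experiences an equal 67 N forward from A (third law). B is in equilibrium, so the floor supplies f₂ = 67 N of static friction (limit μ_s(m_A+m_B)g = 736.3 N, not exceeded).

f ≈ 67 N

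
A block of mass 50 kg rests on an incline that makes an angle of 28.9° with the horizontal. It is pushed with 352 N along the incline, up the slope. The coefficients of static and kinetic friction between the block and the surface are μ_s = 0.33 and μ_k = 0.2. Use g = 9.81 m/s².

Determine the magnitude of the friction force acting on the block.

Perpendicular to the surface, N = m g cos θ = 50·9.81·cos 28.9° = 429.4 N.
For equilibrium along the incline the friction force must supply f = m g sin θ − P = 237.1 − 352 = -114.9 N (positive meaning up-slope).
Static friction can supply at most μ_s N = 141.7 N.
Since |-114.9| ≤ 141.7 N, static friction is sufficient; f equals the required value, not μ_s N.

f ≈ 115 N (down the incline)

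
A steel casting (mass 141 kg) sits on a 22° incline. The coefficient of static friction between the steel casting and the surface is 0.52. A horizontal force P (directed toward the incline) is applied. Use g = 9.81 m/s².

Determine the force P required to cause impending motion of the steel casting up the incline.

At impending motion up the slope, friction acts down-slope at its limit: f = μ_s N.
Perpendicular to the incline: N = m g cos θ + P sin θ.
Along the incline: P cos θ = m g sin θ + μ_s N = m g sin θ + μ_s (m g cos θ + P sin θ).
Solving, P (cos θ − μ_s sin θ) = m g (sin θ + μ_s cos θ), so P = 141×9.81×(sin 22° + 0.52 cos 22°)/(cos 22° − 0.52 sin 22°) = 1380×0.8567/0.7324 = 1620 N.

P ≈ 1620 N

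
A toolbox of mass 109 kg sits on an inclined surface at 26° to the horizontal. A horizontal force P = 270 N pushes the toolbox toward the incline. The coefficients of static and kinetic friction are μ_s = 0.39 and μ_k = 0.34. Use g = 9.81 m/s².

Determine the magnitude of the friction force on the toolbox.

Resolve perpendicular to the incline: N = m g cos θ + P sin θ = 109×9.81×cos 26° + 270×sin 26° = 1079 N.
Parallel to the incline: P cos θ − m g sin θ = 242.7 − 468.7 = -226.1 N; the friction needed to balance this is 226.1 N acting up the slope.
The limit of static friction is μ_s N = 421 N.
Since 226.1 N is within the 421 N limit, the toolbox stays put and friction is exactly 226 N.

f ≈ 226 N (up the incline)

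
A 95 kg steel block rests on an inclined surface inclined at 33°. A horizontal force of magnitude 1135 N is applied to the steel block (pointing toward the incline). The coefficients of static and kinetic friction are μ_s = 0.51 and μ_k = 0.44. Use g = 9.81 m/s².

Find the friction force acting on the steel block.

The horizontal push has a component P sin θ into the surface, so N = m g cos θ + P sin θ = 781.6 + 618.2 = 1400 N.
Parallel to the incline: P cos θ − m g sin θ = 951.9 − 507.6 = 444.3 N; the friction needed to balance this is 444.3 N acting down the slope.
Maximum static friction: μ_s N = 0.51 × 1400 = 713.9 N.
Since 444.3 N is within the 713.9 N limit, the steel block stays put and friction is exactly 444 N.

f ≈ 444 N (down the incline)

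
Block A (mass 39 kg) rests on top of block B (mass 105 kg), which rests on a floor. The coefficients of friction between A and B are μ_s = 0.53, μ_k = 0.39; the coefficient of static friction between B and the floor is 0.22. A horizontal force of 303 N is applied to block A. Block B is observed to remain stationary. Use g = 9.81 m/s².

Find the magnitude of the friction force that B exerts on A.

The normal force B exerts on A is simply A's weight, N₁ = 382.6 N.
So the A–B interface can sustain at most μ_s N₁ = 202.8 N of static friction.
Since P = 303 N > 202.8 N, A slides on B; the A–B friction is kinetic: f₁ = μ_k N₁ = 0.39×382.6 = 149 N.
By Newton's third law B feels 149 N forward from A. With B stationary, the floor's static friction on B balances it: f₂ = 149 N (well within μ_s(m_A+m_B)g = 310.8 N).

f ≈ 149 N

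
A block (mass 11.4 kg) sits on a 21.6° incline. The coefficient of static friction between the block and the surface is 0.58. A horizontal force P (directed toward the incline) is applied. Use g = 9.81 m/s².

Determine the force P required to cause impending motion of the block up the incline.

P ≈ 142 N

At impending motion up the slope, friction acts down-slope at its limit: f = μ_s N.
Perpendicular to the incline: N = m g cos θ + P sin θ.
Along the incline: P cos θ = m g sin θ + μ_s N = m g sin θ + μ_s (m g cos θ + P sin θ).
Solving, P (cos θ − μ_s sin θ) = m g (sin θ + μ_s cos θ), so P = 11.4×9.81×(sin 21.6° + 0.58 cos 21.6°)/(cos 21.6° − 0.58 sin 21.6°) = 112×0.9074/0.7163 = 142 N.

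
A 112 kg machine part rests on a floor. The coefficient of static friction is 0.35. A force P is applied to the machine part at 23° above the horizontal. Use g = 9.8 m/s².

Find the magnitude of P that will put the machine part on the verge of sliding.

N = m g − P sin α (the pull lifts the machine part).
At impending slip, P cos α = μ_s N = μ_s (m g − P sin α).
Solving: P (cos α + μ_s sin α) = μ_s m g → P = 0.35×1100/(cos 23° + 0.35 sin 23°) = 384/1.057 = 363 N.

P ≈ 363 N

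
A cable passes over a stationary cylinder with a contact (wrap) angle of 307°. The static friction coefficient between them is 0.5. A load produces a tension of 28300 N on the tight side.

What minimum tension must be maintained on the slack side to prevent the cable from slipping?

T_min ≈ 1940 N

Capstan equation at impending slip: T_tight/T_slack = e^{μβ}.
β = 307° = 5.358 rad; e^{μβ} = e^{0.5×5.358} = 14.57.
T_slack = T_tight / e^{μβ} = 28300 / 14.57 = 1940 N.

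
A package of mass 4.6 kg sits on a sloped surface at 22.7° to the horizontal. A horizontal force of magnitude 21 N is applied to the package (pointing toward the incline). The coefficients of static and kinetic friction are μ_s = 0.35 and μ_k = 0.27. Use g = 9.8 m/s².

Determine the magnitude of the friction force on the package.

Resolve perpendicular to the incline: N = m g cos θ + P sin θ = 4.6×9.8×cos 22.7° + 21×sin 22.7° = 49.69 N.
Along the incline, the net driving force (taking up-slope positive) is P cos θ − m g sin θ = 19.37 − 17.4 = 1.977 N, so equilibrium requires friction f = -1.977 N (down-slope).
Maximum static friction: μ_s N = 0.35 × 49.69 = 17.39 N.
Since 1.977 N is within the 17.39 N limit, the package stays put and friction is exactly 1.98 N.

f ≈ 1.98 N (down the incline)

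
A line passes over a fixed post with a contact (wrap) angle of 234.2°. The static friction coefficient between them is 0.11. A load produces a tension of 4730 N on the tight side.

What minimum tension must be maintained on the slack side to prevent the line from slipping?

Capstan equation at impending slip: T_tight/T_slack = e^{μβ}.
β = 234.2° = 4.088 rad; e^{μβ} = e^{0.11×4.088} = 1.568.
T_slack = T_tight / e^{μβ} = 4730 / 1.568 = 3020 N.

T_min ≈ 3020 N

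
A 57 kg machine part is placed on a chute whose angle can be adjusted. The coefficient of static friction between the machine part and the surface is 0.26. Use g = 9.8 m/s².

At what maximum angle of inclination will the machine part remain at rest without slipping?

θ_max ≈ 14.6°

At the slip threshold, m g sin θ = μ_s · m g cos θ, so tan θ = μ_s.
θ_max = arctan(0.26) = 14.6°.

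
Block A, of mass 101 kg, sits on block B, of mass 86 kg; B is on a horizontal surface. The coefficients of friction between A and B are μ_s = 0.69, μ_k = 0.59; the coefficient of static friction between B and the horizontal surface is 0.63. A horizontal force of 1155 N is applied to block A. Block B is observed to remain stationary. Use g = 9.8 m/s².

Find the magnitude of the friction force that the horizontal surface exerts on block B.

f ≈ 584 N

The normal force B exerts on A is simply A's weight, N₁ = 989.8 N.
Maximum static friction on A from B: μ_s N₁ = 0.69×989.8 = 683 N.
Since P = 1155 N > 683 N, A slides on B; the A–B friction is kinetic: f₁ = μ_k N₁ = 0.59×989.8 = 584 N.
By Newton's third law B feels 584 N forward from A. With B stationary, the floor's static friction on B balances it: f₂ = 584 N (well within μ_s(m_A+m_B)g = 1155 N).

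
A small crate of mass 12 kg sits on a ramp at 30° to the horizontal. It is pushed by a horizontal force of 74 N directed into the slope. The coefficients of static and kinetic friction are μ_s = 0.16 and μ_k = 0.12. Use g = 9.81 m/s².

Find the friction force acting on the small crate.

The horizontal push has a component P sin θ into the surface, so N = m g cos θ + P sin θ = 101.9 + 37 = 138.9 N.
Parallel to the incline: P cos θ − m g sin θ = 64.09 − 58.86 = 5.226 N; the friction needed to balance this is 5.226 N acting down the slope.
Maximum static friction: μ_s N = 0.16 × 138.9 = 22.23 N.
|f_req| = 5.226 ≤ 22.23 N → the small crate is in equilibrium; friction equals the required value.

f ≈ 5.23 N (down the incline)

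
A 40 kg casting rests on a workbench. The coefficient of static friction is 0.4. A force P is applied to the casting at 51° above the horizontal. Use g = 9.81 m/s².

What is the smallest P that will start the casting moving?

N = m g − P sin α (the pull lifts the casting).
At impending slip, P cos α = μ_s N = μ_s (m g − P sin α).
Solving: P (cos α + μ_s sin α) = μ_s m g → P = 0.4×392/(cos 51° + 0.4 sin 51°) = 157/0.9402 = 167 N.

P ≈ 167 N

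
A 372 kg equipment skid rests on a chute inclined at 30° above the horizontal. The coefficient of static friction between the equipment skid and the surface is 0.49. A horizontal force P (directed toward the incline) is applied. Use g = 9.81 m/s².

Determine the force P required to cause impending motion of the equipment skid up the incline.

P ≈ 5430 N

At impending motion up the slope, friction acts down-slope at its limit: f = μ_s N.
Perpendicular to the incline: N = m g cos θ + P sin θ.
Along the incline: P cos θ = m g sin θ + μ_s N = m g sin θ + μ_s (m g cos θ + P sin θ).
Solving, P (cos θ − μ_s sin θ) = m g (sin θ + μ_s cos θ), so P = 372×9.81×(sin 30° + 0.49 cos 30°)/(cos 30° − 0.49 sin 30°) = 3650×0.9244/0.621 = 5430 N.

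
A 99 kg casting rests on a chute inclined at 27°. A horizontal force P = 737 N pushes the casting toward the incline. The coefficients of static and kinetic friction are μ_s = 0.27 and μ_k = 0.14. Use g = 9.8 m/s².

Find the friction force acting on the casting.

Resolve perpendicular to the incline: N = m g cos θ + P sin θ = 99×9.8×cos 27° + 737×sin 27° = 1199 N.
Along the incline, the net driving force (taking up-slope positive) is P cos θ − m g sin θ = 656.7 − 440.5 = 216.2 N, so equilibrium requires friction f = -216.2 N (down-slope).
Maximum static friction: μ_s N = 0.27 × 1199 = 323.7 N.
|f_req| = 216.2 ≤ 323.7 N → the casting is in equilibrium; friction equals the required value.

f ≈ 216 N (down the incline)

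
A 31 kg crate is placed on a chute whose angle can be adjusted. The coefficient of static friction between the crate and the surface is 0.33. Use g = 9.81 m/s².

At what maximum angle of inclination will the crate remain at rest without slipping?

At the slip threshold, m g sin θ = μ_s · m g cos θ, so tan θ = μ_s.
θ_max = arctan(0.33) = 18.3°.

θ_max ≈ 18.3°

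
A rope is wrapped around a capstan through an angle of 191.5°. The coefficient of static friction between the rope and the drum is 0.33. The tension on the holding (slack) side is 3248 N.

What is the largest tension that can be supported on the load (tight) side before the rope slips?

T_max ≈ 9790 N

At impending slip the capstan equation gives T₂/T₁ = e^{μβ} with β in radians.
β = 191.5° × π/180 = 3.342 rad.
e^{μβ} = e^{0.33×3.342} = 3.013.
T₂ = T₁ · e^{μβ} = 3248 × 3.013 = 9790 N.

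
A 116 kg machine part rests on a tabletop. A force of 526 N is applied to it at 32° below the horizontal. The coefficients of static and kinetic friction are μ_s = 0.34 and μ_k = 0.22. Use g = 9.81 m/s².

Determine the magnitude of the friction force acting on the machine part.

N = m g + P sin α = 1138 + 526×sin 32° = 1417 N.
The horizontal driving force is P cos α = 446.1 N, so equilibrium needs friction f = 446.1 N.
The static-friction limit is μ_s N = 481.7 N.
Since 446.1 N does not exceed the limit, the machine part stays at rest and f = 446 N.

f ≈ 446 N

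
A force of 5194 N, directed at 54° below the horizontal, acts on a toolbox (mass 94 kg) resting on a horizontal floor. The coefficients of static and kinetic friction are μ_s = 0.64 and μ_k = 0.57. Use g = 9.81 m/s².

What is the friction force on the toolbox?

f ≈ 3050 N

The vertical component of P adds to the normal force: N = m g + P sin α = 922.1 + 4202 = 5124 N.
The horizontal driving force is P cos α = 3053 N, so equilibrium needs friction f = 3053 N.
μ_s N = 0.64 × 5124 = 3279 N.
Since 3053 N does not exceed the limit, the toolbox stays at rest and f = 3050 N.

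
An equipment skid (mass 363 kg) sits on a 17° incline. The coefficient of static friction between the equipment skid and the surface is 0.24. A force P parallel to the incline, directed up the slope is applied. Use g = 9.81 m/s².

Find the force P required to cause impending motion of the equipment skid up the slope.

At impending motion up the slope, friction acts down-slope at its limit: f = μ_s N.
P is parallel to the surface, so N = m g cos θ = 3410 N.
Along the incline: P = m g sin θ + μ_s N = 1040 + 0.24×3410 = 1860 N.

P ≈ 1860 N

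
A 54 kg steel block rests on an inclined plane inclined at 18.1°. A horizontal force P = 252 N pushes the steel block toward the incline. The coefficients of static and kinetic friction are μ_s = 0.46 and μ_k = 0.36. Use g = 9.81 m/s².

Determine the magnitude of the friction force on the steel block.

Resolve perpendicular to the incline: N = m g cos θ + P sin θ = 54×9.81×cos 18.1° + 252×sin 18.1° = 581.8 N.
Along the incline, the net driving force (taking up-slope positive) is P cos θ − m g sin θ = 239.5 − 164.6 = 74.95 N, so equilibrium requires friction f = -74.95 N (down-slope).
Maximum static friction: μ_s N = 0.46 × 581.8 = 267.6 N.
Since 74.95 N is within the 267.6 N limit, the steel block stays put and friction is exactly 75 N.

f ≈ 75 N (down the incline)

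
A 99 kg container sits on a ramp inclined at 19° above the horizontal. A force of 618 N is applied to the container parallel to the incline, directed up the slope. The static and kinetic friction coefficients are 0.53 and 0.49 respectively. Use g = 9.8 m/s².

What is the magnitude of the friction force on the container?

f ≈ 302 N (down the incline)

The normal reaction is N = m g cos θ = 917.3 N.
The friction needed for equilibrium is m g sin θ − P = 315.9 − 618 = -302.1 N, measured positive up-slope.
Static friction can supply at most μ_s N = 486.2 N.
Since |-302.1| ≤ 486.2 N, the container remains in static equilibrium and friction takes exactly the required value.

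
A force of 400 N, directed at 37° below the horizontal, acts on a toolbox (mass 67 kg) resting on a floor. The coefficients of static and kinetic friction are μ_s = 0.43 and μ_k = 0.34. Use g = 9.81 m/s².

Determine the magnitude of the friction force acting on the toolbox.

f ≈ 319 N

The vertical component of P adds to the normal force: N = m g + P sin α = 657.3 + 240.7 = 898 N.
For equilibrium, f = P cos α = 400×cos 37° = 319.5 N.
The static-friction limit is μ_s N = 386.1 N.
Since 319.5 N does not exceed the limit, the toolbox stays at rest and f = 319 N.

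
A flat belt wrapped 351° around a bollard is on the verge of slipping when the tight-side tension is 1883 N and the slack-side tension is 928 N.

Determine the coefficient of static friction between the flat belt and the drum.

μ ≈ 0.116

T₂/T₁ = e^{μβ} → μ = ln(T₂/T₁)/β.
β = 351° = 6.126 rad.
μ = ln(1883/928)/6.126 = ln(2.029)/6.126 = 0.116.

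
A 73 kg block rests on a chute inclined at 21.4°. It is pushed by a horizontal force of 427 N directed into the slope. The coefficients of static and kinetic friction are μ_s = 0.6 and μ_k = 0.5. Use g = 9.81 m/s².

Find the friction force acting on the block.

Resolve perpendicular to the incline: N = m g cos θ + P sin θ = 73×9.81×cos 21.4° + 427×sin 21.4° = 822.6 N.
Along the incline, the net driving force (taking up-slope positive) is P cos θ − m g sin θ = 397.6 − 261.3 = 136.3 N, so equilibrium requires friction f = -136.3 N (down-slope).
Maximum static friction: μ_s N = 0.6 × 822.6 = 493.5 N.
Since 136.3 N is within the 493.5 N limit, the block stays put and friction is exactly 136 N.

f ≈ 136 N (down the incline)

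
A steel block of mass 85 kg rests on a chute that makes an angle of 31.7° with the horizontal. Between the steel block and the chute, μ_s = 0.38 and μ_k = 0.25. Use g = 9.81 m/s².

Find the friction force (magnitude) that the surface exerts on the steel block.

Normal force: N = m g cos θ = 85 × 9.81 × cos 31.7° = 709.4 N.
Along the slope the weight component is m g sin θ = 438.2 N; friction must supply exactly this, acting up-slope.
Maximum static friction available: μ_s N = 0.38 × 709.4 = 269.6 N.
|438.2| exceeds 269.6 N, so the steel block slips down-slope; friction is kinetic, f = μ_k N = 0.25×709.4 = 177 N.

f ≈ 177 N (up the incline)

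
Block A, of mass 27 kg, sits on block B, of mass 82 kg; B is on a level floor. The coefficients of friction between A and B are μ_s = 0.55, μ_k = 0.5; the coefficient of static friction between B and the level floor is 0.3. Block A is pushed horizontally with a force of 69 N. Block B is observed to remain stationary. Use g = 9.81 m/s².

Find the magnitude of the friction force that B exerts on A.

Between the blocks, N₁ = m_A g = 264.9 N.
Maximum static friction on A from B: μ_s N₁ = 0.55×264.9 = 145.7 N.
Since P = 69 N ≤ 145.7 N, A does not slip on B; friction on A equals P = 69 N.
By Newton's third law B feels 69 N forward from A. With B stationary, the floor's static friction on B balances it: f₂ = 69 N (well within μ_s(m_A+m_B)g = 320.8 N).

f ≈ 69 N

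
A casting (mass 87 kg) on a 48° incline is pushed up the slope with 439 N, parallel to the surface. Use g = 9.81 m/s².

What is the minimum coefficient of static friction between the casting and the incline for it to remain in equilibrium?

N = m g cos θ = 571.1 N.
Friction must make up the shortfall along the incline: f = m g sin θ − P = 634.3 − 439 = 195.3 N.
At the threshold f = μ_s N, so μ_s,min = 195.3/571.1 = 0.342.

μ_s,min ≈ 0.342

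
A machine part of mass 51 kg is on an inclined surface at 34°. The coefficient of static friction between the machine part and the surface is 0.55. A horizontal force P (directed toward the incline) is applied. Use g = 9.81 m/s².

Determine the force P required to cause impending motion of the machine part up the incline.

P ≈ 974 N

At impending motion up the slope, friction acts down-slope at its limit: f = μ_s N.
Perpendicular to the incline: N = m g cos θ + P sin θ.
Along the incline: P cos θ = m g sin θ + μ_s N = m g sin θ + μ_s (m g cos θ + P sin θ).
Solving, P (cos θ − μ_s sin θ) = m g (sin θ + μ_s cos θ), so P = 51×9.81×(sin 34° + 0.55 cos 34°)/(cos 34° − 0.55 sin 34°) = 500×1.015/0.5215 = 974 N.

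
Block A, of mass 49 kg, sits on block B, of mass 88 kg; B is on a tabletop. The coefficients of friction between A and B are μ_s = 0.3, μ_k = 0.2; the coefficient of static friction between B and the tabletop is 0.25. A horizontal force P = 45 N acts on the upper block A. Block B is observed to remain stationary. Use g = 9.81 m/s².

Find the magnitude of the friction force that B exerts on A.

Normal force at the A–B interface: N₁ = m_A g = 480.7 N.
So the A–B interface can sustain at most μ_s N₁ = 144.2 N of static friction.
Since P = 45 N ≤ 144.2 N, A does not slip on B; friction on A equals P = 45 N.
B experiences an equal 45 N forward from A (third law). B is in equilibrium, so the floor supplies f₂ = 45 N of static friction (limit μ_s(m_A+m_B)g = 336 N, not exceeded).

f ≈ 45 N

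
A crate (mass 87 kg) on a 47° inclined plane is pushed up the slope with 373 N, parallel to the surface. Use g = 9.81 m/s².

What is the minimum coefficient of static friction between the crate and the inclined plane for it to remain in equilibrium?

μ_s,min ≈ 0.432

N = m g cos θ = 582.1 N.
Friction must make up the shortfall along the incline: f = m g sin θ − P = 624.2 − 373 = 251.2 N.
At the threshold f = μ_s N, so μ_s,min = 251.2/582.1 = 0.432.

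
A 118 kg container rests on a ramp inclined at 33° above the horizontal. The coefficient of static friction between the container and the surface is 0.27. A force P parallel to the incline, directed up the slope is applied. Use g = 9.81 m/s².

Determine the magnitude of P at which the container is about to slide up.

P ≈ 893 N

At impending motion up the slope, friction acts down-slope at its limit: f = μ_s N.
P is parallel to the surface, so N = m g cos θ = 971 N.
Along the incline: P = m g sin θ + μ_s N = 630 + 0.27×971 = 893 N.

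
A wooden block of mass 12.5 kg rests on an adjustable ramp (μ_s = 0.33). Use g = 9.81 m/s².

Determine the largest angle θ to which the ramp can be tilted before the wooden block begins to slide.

θ_max ≈ 18.3°

At the slip threshold, m g sin θ = μ_s · m g cos θ, so tan θ = μ_s.
θ_max = arctan(0.33) = 18.3°.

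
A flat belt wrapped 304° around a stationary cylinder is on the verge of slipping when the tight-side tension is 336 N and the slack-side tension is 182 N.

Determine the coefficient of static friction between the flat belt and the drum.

μ ≈ 0.116

T₂/T₁ = e^{μβ} → μ = ln(T₂/T₁)/β.
β = 304° = 5.306 rad.
μ = ln(336/182)/5.306 = ln(1.846)/5.306 = 0.116.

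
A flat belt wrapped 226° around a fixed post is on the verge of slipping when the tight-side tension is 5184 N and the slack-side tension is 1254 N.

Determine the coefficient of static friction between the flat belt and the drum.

T₂/T₁ = e^{μβ} → μ = ln(T₂/T₁)/β.
β = 226° = 3.944 rad.
μ = ln(5184/1254)/3.944 = ln(4.134)/3.944 = 0.36.

μ ≈ 0.36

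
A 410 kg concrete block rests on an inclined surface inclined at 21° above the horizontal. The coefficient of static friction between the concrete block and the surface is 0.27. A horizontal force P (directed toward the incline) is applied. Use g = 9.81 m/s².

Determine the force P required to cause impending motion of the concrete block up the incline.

At impending motion up the slope, friction acts down-slope at its limit: f = μ_s N.
Perpendicular to the incline: N = m g cos θ + P sin θ.
Along the incline: P cos θ = m g sin θ + μ_s N = m g sin θ + μ_s (m g cos θ + P sin θ).
Solving, P (cos θ − μ_s sin θ) = m g (sin θ + μ_s cos θ), so P = 410×9.81×(sin 21° + 0.27 cos 21°)/(cos 21° − 0.27 sin 21°) = 4020×0.6104/0.8368 = 2930 N.

P ≈ 2930 N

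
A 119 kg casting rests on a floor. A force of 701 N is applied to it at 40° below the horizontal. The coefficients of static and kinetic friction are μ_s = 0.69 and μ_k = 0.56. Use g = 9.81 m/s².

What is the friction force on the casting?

f ≈ 537 N

The vertical component of P adds to the normal force: N = m g + P sin α = 1167 + 450.6 = 1618 N.
For equilibrium, f = P cos α = 701×cos 40° = 537 N.
The static-friction limit is μ_s N = 1116 N.
Since 537 N does not exceed the limit, the casting stays at rest and f = 537 N.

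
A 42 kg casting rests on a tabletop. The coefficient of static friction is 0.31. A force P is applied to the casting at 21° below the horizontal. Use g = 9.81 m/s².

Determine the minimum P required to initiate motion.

P ≈ 155 N

N = m g + P sin α (the push presses the casting into the tabletop).
At impending slip, P cos α = μ_s N = μ_s (m g + P sin α).
Solving: P (cos α − μ_s sin α) = μ_s m g → P = 0.31×412/(cos 21° − 0.31 sin 21°) = 128/0.8225 = 155 N.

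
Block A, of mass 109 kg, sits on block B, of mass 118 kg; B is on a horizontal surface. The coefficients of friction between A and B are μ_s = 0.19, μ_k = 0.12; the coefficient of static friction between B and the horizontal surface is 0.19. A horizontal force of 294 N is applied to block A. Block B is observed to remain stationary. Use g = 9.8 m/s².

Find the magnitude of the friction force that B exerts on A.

f ≈ 128 N

Between the blocks, N₁ = m_A g = 1068 N.
Maximum static friction on A from B: μ_s N₁ = 0.19×1068 = 203 N.
Since P = 294 N > 203 N, A slides on B; the A–B friction is kinetic: f₁ = μ_k N₁ = 0.12×1068 = 128 N.
B experiences an equal 128 N forward from A (third law). B is in equilibrium, so the floor supplies f₂ = 128 N of static friction (limit μ_s(m_A+m_B)g = 422.7 N, not exceeded).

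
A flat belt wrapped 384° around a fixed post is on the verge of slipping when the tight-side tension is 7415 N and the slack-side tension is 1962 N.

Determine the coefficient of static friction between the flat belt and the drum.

T₂/T₁ = e^{μβ} → μ = ln(T₂/T₁)/β.
β = 384° = 6.702 rad.
μ = ln(7415/1962)/6.702 = ln(3.779)/6.702 = 0.198.

μ ≈ 0.198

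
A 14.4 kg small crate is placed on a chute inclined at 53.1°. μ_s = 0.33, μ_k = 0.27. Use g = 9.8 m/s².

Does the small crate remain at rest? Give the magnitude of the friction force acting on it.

N = m g cos θ = 84.7 N.
Down-slope weight component: m g sin θ = 113 N.
μ_s N = 28 N.
113 > 28 N, so it slides; kinetic friction f = μ_k N = 0.27×84.7 = 22.9 N.

f ≈ 22.9 N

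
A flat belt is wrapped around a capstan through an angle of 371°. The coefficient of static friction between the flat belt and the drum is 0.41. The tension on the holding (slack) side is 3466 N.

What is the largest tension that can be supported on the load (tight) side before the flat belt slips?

At impending slip the capstan equation gives T₂/T₁ = e^{μβ} with β in radians.
β = 371° × π/180 = 6.475 rad.
e^{μβ} = e^{0.41×6.475} = 14.22.
T₂ = T₁ · e^{μβ} = 3466 × 14.22 = 49300 N.

T_max ≈ 49300 N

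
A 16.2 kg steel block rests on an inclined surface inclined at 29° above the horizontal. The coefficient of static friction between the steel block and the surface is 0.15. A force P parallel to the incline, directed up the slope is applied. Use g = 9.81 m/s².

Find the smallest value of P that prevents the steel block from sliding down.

The steel block tends to slide down (tan θ > μ_s), so at the point of impending slip friction acts up-slope at its limit: f = μ_s N.
P is parallel to the surface, so N = m g cos θ = 139 N.
Along the incline: P + μ_s N = m g sin θ, so P = 77 − 0.15×139 = 56.2 N.

P_min ≈ 56.2 N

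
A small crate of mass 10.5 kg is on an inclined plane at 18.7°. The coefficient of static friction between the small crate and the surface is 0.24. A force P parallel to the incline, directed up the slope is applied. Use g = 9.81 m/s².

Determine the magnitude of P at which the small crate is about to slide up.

P ≈ 56.4 N

At impending motion up the slope, friction acts down-slope at its limit: f = μ_s N.
P is parallel to the surface, so N = m g cos θ = 97.6 N.
Along the incline: P = m g sin θ + μ_s N = 33 + 0.24×97.6 = 56.4 N.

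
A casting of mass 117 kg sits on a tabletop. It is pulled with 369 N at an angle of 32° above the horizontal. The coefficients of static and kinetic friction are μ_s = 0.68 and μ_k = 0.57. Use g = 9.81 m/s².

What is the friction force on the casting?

N = m g − P sin α = 1148 − 369×sin 32° = 952.2 N.
Horizontally, friction must balance P cos α = 312.9 N.
μ_s N = 0.68 × 952.2 = 647.5 N.
312.9 ≤ 647.5 N → static; friction equals the required 313 N.

f ≈ 313 N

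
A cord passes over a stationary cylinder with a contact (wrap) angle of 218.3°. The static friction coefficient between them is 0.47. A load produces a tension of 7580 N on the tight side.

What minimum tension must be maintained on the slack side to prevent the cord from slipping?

Capstan equation at impending slip: T_tight/T_slack = e^{μβ}.
β = 218.3° = 3.81 rad; e^{μβ} = e^{0.47×3.81} = 5.994.
T_slack = T_tight / e^{μβ} = 7580 / 5.994 = 1260 N.

T_min ≈ 1260 N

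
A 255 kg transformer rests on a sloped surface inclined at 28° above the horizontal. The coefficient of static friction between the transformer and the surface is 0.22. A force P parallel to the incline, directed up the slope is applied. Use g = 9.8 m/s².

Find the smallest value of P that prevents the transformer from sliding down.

P_min ≈ 688 N

The transformer tends to slide down (tan θ > μ_s), so at the point of impending slip friction acts up-slope at its limit: f = μ_s N.
P is parallel to the surface, so N = m g cos θ = 2210 N.
Along the incline: P + μ_s N = m g sin θ, so P = 1170 − 0.22×2210 = 688 N.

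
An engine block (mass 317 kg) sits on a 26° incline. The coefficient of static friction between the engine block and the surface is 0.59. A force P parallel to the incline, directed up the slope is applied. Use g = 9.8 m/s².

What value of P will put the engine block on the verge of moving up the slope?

P ≈ 3010 N

At impending motion up the slope, friction acts down-slope at its limit: f = μ_s N.
P is parallel to the surface, so N = m g cos θ = 2790 N.
Along the incline: P = m g sin θ + μ_s N = 1360 + 0.59×2790 = 3010 N.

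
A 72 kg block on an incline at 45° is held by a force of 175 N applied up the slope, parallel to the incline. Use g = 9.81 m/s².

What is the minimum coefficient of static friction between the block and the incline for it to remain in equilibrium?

N = m g cos θ = 499.4 N.
Friction must make up the shortfall along the incline: f = m g sin θ − P = 499.4 − 175 = 324.4 N.
At the threshold f = μ_s N, so μ_s,min = 324.4/499.4 = 0.65.

μ_s,min ≈ 0.65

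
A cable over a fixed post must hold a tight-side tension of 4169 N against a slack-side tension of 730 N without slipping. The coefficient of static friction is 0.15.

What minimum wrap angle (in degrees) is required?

T₂/T₁ = e^{μβ} → β = ln(T₂/T₁)/μ.
β = ln(4169/730)/0.15 = 1.742/0.15 = 11.62 rad.
In degrees: β = 11.62 × 180/π = 666°.

β_min ≈ 666°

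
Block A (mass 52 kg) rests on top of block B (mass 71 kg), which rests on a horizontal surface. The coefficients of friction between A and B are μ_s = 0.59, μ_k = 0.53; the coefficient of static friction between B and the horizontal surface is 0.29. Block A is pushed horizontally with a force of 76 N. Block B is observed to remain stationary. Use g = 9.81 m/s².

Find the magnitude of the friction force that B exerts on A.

Between the blocks, N₁ = m_A g = 510.1 N.
So the A–B interface can sustain at most μ_s N₁ = 301 N of static friction.
P = 76 N is within that limit, so A and B move together (both at rest); the A–B friction is simply f₁ = P = 76 N.
B experiences an equal 76 N forward from A (third law). B is in equilibrium, so the floor supplies f₂ = 76 N of static friction (limit μ_s(m_A+m_B)g = 349.9 N, not exceeded).

f ≈ 76 N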